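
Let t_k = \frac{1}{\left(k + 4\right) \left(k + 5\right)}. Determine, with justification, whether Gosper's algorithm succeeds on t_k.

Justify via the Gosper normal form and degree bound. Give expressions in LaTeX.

Yes. s_k = \frac{k}{4 \left(k + 4\right)}.

r(k) = (k + 4)/(k + 6) after simplifying.
Gosper form: A/B · C(k+1)/C(k) with A=k + 4, B=k + 6, C=1.
Key eq: (k + 4)·f(k+1) = (k + 5)·f(k) + (1).
d = 1 from the (1,1,0) case.
Match coefficients ⇒ f(k) = k/4.
So s_k = (B(k−1)f/C)·t_k = (k*(k + 5)/4)·t_k = k/(4*(k + 4)).
Verify: 1/(k**2 + 9*k + 20) matches t_k.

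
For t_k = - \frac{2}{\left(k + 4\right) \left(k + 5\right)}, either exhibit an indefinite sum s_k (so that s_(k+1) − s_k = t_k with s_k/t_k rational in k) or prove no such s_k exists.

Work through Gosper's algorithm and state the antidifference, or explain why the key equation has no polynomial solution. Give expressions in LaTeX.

s_k = - \frac{k}{2 k + 8}

Compute t_(k+1)/t_k: get (k + 4)/(k + 6).
Factor: A=k + 4; B=k + 6; C=1.
Need (k + 4)·f(k+1) − (k + 5)·f(k) = 1.
Bound: deg f ≤ 1.
Coefficient equations give f(k) = k/4.
Then R = B(k−1)f/C = k*(k + 5)/4, so s_k = R(k)·t_k = -k/(2*k + 8).
Check: Δs_k = -2/(k**2 + 9*k + 20). ✓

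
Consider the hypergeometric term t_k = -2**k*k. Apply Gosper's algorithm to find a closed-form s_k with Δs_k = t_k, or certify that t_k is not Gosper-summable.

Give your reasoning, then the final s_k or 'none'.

t_(k+1)/t_k = 2 + 2/k.
Normal form (A,B,C) = (2, 1, k).
f must satisfy (2)·f(k+1) − (1)·f(k) = k.
From deg A=0, deg B=0, deg C=1: d=1.
Coefficient equations give f(k) = k - 2.
Get s_k = R·t_k = 2**k*(2 - k) with R(k) = B(k−1)f(k)/C(k) = (k - 2)/k.
Verify: -2**k*k matches t_k.

s_k = 2**k*(2 - k)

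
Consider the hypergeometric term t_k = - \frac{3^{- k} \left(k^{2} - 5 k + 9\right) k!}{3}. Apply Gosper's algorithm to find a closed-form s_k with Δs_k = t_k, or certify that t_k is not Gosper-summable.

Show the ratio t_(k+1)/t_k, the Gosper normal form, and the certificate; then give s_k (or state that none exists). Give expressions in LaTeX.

Compute t_(k+1)/t_k: get (k + 1)*(-5*k + (k + 1)**2 + 4)/(3*(k**2 - 5*k + 9)).
So A=k/3 + 1/3 and B=1, with C=k**2 - 5*k + 9.
Need (k/3 + 1/3)·f(k+1) − (1)·f(k) = k**2 - 5*k + 9.
deg f ≤ 1 (via 1,0,2).
A polynomial solution: f(k) = 3*(k - 4).
So s_k = (B(k−1)f/C)·t_k = (3*(k - 4)/(k**2 - 5*k + 9))·t_k = -(k - 4)*factorial(k)/3**k.
Check: Δs_k = -(k**2 - 5*k + 9)*factorial(k)/(3*3**k). ✓

s_k = - 3^{- k} \left(k - 4\right) k!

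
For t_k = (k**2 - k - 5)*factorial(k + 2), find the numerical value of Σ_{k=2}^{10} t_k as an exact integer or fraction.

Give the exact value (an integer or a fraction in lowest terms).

Σ = 43589145648

t_(k+1)/t_k = (k + 3)*(k - (k + 1)**2 + 6)/(-k**2 + k + 5).
A = k + 3, B = 1, C = k**2 - k - 5.
f must satisfy (k + 3)·f(k+1) − (1)·f(k) = k**2 - k - 5.
Bound: deg f ≤ 1.
Coefficient equations give f(k) = k - 4.
Then R = B(k−1)f/C = (k - 4)/(k**2 - k - 5), so s_k = R(k)·t_k = (k - 4)*factorial(k + 2).
Check: Δs_k = (k**2 - k - 5)*factorial(k + 2). ✓
Σ_(k=2)^(10) t_k = s_(11) − s_(2) = 43589145600 − (-48) = 43589145648.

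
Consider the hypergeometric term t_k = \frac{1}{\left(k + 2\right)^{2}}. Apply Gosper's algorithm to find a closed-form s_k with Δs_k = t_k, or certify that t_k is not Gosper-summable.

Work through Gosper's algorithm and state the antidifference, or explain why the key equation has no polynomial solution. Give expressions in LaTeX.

no hypergeometric antidifference exists

r(k) = (k + 2)**2/(k + 3)**2 after simplifying.
So A=k**2 + 4*k + 4 and B=k**2 + 6*k + 9, with C=1.
Solve (k**2 + 4*k + 4)·f(k+1) − (k**2 + 4*k + 4)·f(k) = 1.
d = 0 from the (2,2,0) case.
Write f(k) = c0. Then LHS − RHS = -1, requiring -1 = 0: contradictory. No certificate.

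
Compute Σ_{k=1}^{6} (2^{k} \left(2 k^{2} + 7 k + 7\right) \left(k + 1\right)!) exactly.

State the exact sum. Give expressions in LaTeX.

Σ = 41287672

t_(k+1)/t_k = 2*(2*k**3 + 15*k**2 + 38*k + 32)/(2*k**2 + 7*k + 7).
So A=2*k + 4 and B=1, with C=k**2 + 7*k/2 + 7/2.
Set up (2*k + 4)·f(k+1) − (1)·f(k) − (k**2 + 7*k/2 + 7/2) = 0.
Bound: deg f ≤ 1.
Coefficient equations give f(k) = (k + 1)/2.
So s_k = (B(k−1)f/C)·t_k = ((k + 1)/(2*k**2 + 7*k + 7))·t_k = 2**k*(k + 1)*factorial(k + 1).
Verify: 2**k*(2*k**2 + 7*k + 7)*factorial(k + 1) matches t_k.
Evaluate s at k=7 and k=1: 41287680 and 8; difference 41287672.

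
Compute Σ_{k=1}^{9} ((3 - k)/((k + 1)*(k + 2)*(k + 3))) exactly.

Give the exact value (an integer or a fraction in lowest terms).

Ratio r(k) = (k - 2)*(k + 1)/((k - 3)*(k + 4)).
Take A(k)=k + 1, B(k)=k + 4, C(k)=k - 3.
Key eq: (k + 1)·f(k+1) = (k + 3)·f(k) + (k - 3).
From deg A=1, deg B=1, deg C=1: d=2.
Match coefficients ⇒ f(k) = -k*(k + 5)/2.
Get s_k = R·t_k = k*(k + 5)/(2*(k + 1)*(k + 2)) with R(k) = B(k−1)f(k)/C(k) = -k*(k + 3)*(k + 5)/(2*(k - 3)).
s_(k+1) − s_k = (3 - k)/(k**3 + 6*k**2 + 11*k + 6) = t_k.
Σ_(k=1)^(9) t_k = s_(10) − s_(1) = 25/44 − (1/2) = 3/44.

Σ = 3/44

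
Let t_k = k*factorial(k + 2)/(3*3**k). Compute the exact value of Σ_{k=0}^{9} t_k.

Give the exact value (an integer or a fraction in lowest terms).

Σ = 1970714/243

r(k) = (k + 1)*(k + 3)/(3*k) after simplifying.
Factor: A=k/3 + 1; B=1; C=k.
Need (k/3 + 1)·f(k+1) − (1)·f(k) = k.
d = 0 from the (1,0,1) case.
A polynomial solution: f(k) = 3.
Certificate R = B(k−1)f/C = 3/k gives s_k = factorial(k + 2)/3**k.
Check: Δs_k = k*factorial(k + 2)/(3*3**k). ✓
Sum = s_(10) − s_(0); s_(10) = 1971200/243, s_(0) = 2 ⇒ 1970714/243.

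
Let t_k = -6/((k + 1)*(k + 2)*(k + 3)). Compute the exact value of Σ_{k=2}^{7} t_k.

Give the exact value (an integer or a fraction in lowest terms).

Step 1: r(k) = (k + 1)/(k + 4).
Gosper form: A/B · C(k+1)/C(k) with A=k + 1, B=k + 4, C=1.
Solve (k + 1)·f(k+1) − (k + 3)·f(k) = 1.
Degrees (1,1,0) ⇒ d ≤ 2.
Match coefficients ⇒ f(k) = k*(k + 3)/4.
Certificate R = B(k−1)f/C = k*(k + 3)**2/4 gives s_k = 3*k*(-k - 3)/(2*(k + 1)*(k + 2)).
s_(k+1) − s_k = -6/(k**3 + 6*k**2 + 11*k + 6) = t_k.
Telescoping: Σ = s_(8) − s_(2) = -22/15 − (-5/4) = -13/60.

Σ = -13/60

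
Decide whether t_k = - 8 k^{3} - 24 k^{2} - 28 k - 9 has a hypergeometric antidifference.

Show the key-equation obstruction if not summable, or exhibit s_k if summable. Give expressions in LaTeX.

r(k) = (8*k**3 + 48*k**2 + 100*k + 69)/(8*k**3 + 24*k**2 + 28*k + 9) after simplifying.
So A=1 and B=1, with C=k**3 + 3*k**2 + 7*k/2 + 9/8.
Key eq: (1)·f(k+1) = (1)·f(k) + (k**3 + 3*k**2 + 7*k/2 + 9/8).
d = 4 from the (0,0,3) case.
Match coefficients ⇒ f(k) = k*(2*k**3 + 4*k**2 + 4*k - 1)/8.
Then R = B(k−1)f/C = k*(2*k**3 + 4*k**2 + 4*k - 1)/((2*k + 1)*(4*k**2 + 10*k + 9)), so s_k = R(k)·t_k = k*(-2*k**3 - 4*k**2 - 4*k + 1).
Verify: -8*k**3 - 24*k**2 - 28*k - 9 matches t_k.

Yes. s_k = k \left(- 2 k^{3} - 4 k^{2} - 4 k + 1\right).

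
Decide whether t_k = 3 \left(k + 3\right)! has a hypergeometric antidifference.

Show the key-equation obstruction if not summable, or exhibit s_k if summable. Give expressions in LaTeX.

Compute t_(k+1)/t_k: get k + 4.
A = k + 4, B = 1, C = 1.
Solve (k + 4)·f(k+1) − (1)·f(k) = 1.
deg f ≤ -1 (via 1,0,0).
Negative degree bound (-1): no f exists, t_k not Gosper-summable.

No — t_k has no hypergeometric antidifference.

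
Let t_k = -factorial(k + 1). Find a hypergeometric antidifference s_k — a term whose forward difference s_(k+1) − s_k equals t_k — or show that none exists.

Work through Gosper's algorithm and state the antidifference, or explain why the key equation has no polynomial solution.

Compute t_(k+1)/t_k: get k + 2.
Gosper form: A/B · C(k+1)/C(k) with A=k + 2, B=1, C=1.
Set up (k + 2)·f(k+1) − (1)·f(k) − (1) = 0.
deg f ≤ -1 (via 1,0,0).
Negative degree bound (-1): no f exists, t_k not Gosper-summable.

none (Gosper's algorithm certifies no s_k)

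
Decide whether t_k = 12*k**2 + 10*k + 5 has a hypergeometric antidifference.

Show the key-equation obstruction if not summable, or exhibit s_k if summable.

r(k) = (12*k**2 + 34*k + 27)/(12*k**2 + 10*k + 5) after simplifying.
Normal form (A,B,C) = (1, 1, k**2 + 5*k/6 + 5/12).
Need (1)·f(k+1) − (1)·f(k) = k**2 + 5*k/6 + 5/12.
Degrees (0,0,2) ⇒ d ≤ 3.
Coefficient equations give f(k) = k*(4*k**2 - k + 2)/12.
Get s_k = R·t_k = k*(4*k**2 - k + 2) with R(k) = B(k−1)f(k)/C(k) = k*(4*k**2 - k + 2)/(12*k**2 + 10*k + 5).
s_(k+1) − s_k = 12*k**2 + 10*k + 5 = t_k.

Yes. s_k = k*(4*k**2 - k + 2).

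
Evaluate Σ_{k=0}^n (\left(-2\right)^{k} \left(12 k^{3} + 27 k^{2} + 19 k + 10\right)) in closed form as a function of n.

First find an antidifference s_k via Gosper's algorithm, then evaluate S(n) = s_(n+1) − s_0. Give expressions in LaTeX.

S(n) = 8 \left(-2\right)^{n} n^{3} + 26 \left(-2\right)^{n} n^{2} + 22 \left(-2\right)^{n} n + 8 \left(-2\right)^{n} + 2

The ratio is 2*(-12*k**3 - 63*k**2 - 109*k - 68)/(12*k**3 + 27*k**2 + 19*k + 10).
So A=-2 and B=1, with C=k**3 + 9*k**2/4 + 19*k/12 + 5/6.
Key eq: (-2)·f(k+1) = (1)·f(k) + (k**3 + 9*k**2/4 + 19*k/12 + 5/6).
d = 3 from the (0,0,3) case.
Match coefficients ⇒ f(k) = -(4*k**3 + k**2 - 3*k + 2)/12.
R(k) = B(k−1)·f(k)/C(k) = -(4*k**3 + k**2 - 3*k + 2)/(12*k**3 + 27*k**2 + 19*k + 10); s_k = R·t_k = (-2)**k*(-4*k**3 - k**2 + 3*k - 2).
Δs = (-2)**k*(12*k**3 + 27*k**2 + 19*k + 10), as required.
Evaluate: s_(n+1) = 2*(-2)**n*(4*n**3 + 13*n**2 + 11*n + 4); subtract s_(0) = -2 ⇒ S(n) = 8*(-2)**n*n**3 + 26*(-2)**n*n**2 + 22*(-2)**n*n + 8*(-2)**n + 2.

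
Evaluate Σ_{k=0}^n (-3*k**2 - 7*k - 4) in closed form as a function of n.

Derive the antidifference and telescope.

Ratio r(k) = (3*k**2 + 13*k + 14)/(3*k**2 + 7*k + 4).
Factor: A=1; B=1; C=k**2 + 7*k/3 + 4/3.
Solve (1)·f(k+1) − (1)·f(k) = k**2 + 7*k/3 + 4/3.
d = 3 from the (0,0,2) case.
Solve for f: f(k) = k*(k + 1)**2/3 (degree 3 ≤ 3).
R(k) = B(k−1)·f(k)/C(k) = k*(k + 1)/(3*k + 4); s_k = R·t_k = k*(-k**2 - 2*k - 1).
s_(k+1) − s_k = -3*k**2 - 7*k - 4 = t_k.
s_(n+1) = -n**3 - 5*n**2 - 8*n - 4 and s_(0) = 0, so S(n) = -n**3 - 5*n**2 - 8*n - 4.

S(n) = -n**3 - 5*n**2 - 8*n - 4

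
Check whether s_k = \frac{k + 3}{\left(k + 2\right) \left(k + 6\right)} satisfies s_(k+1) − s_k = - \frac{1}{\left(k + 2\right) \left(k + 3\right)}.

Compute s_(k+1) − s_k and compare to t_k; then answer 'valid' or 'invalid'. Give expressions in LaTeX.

Invalid: residual \frac{3 \left(2 k + 9\right)}{k^{4} + 18 k^{3} + 113 k^{2} + 288 k + 252} ≠ 0.

s_(k+1) = (k + 4)/((k + 3)*(k + 7))
s_(k+1) − s_k = (-k**2 - 7*k - 15)/(k**4 + 18*k**3 + 113*k**2 + 288*k + 252)
(s_(k+1) − s_k) − t_k = 3*(2*k + 9)/(k**4 + 18*k**3 + 113*k**2 + 288*k + 252)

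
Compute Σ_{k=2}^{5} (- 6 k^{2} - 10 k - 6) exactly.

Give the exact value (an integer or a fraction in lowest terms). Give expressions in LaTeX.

r(k) = (3*k**2 + 11*k + 11)/(3*k**2 + 5*k + 3) after simplifying.
A = 1, B = 1, C = k**2 + 5*k/3 + 1.
Set up (1)·f(k+1) − (1)·f(k) − (k**2 + 5*k/3 + 1) = 0.
Bound: deg f ≤ 3.
Match coefficients ⇒ f(k) = k*(k**2 + k + 1)/3.
Then R = B(k−1)f/C = k*(k**2 + k + 1)/(3*k**2 + 5*k + 3), so s_k = R(k)·t_k = 2*k*(-k**2 - k - 1).
Verify: -6*k**2 - 10*k - 6 matches t_k.
Telescoping: Σ = s_(6) − s_(2) = -516 − (-28) = -488.

Σ = -488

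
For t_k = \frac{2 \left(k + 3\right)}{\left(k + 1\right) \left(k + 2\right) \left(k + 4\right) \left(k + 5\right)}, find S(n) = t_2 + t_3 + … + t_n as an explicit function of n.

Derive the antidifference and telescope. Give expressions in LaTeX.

S(n) = \frac{n^{2} + 7 n - 8}{18 \left(n^{2} + 7 n + 10\right)}

r(k) = (k + 1)*(k + 4)**2/((k + 3)**2*(k + 6)) after simplifying.
Normal form (A,B,C) = (k + 1, k + 6, k**2 + 6*k + 9).
Key eq: (k + 1)·f(k+1) = (k + 5)·f(k) + (k**2 + 6*k + 9).
Bound: deg f ≤ 4.
Solve for f: f(k) = k*(k + 2)*(k + 3)*(k + 5)/8 (degree 4 ≤ 4).
Then R = B(k−1)f/C = k*(k + 2)*(k + 5)**2/(8*(k + 3)), so s_k = R(k)·t_k = k*(k + 5)/(4*(k**2 + 5*k + 4)).
Check: Δs_k = 2*(k + 3)/(k**4 + 12*k**3 + 49*k**2 + 78*k + 40). ✓
Telescope: S(n) = s_(n+1) − s_(2) = (n**2 + 7*n + 6)/(4*(n**2 + 7*n + 10)) − (7/36) = (n**2 + 7*n - 8)/(18*(n**2 + 7*n + 10)).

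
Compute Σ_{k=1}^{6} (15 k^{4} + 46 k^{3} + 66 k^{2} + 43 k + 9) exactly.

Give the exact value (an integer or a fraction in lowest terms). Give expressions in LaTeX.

r(k) = (15*k**4 + 106*k**3 + 294*k**2 + 373*k + 179)/(15*k**4 + 46*k**3 + 66*k**2 + 43*k + 9) after simplifying.
Gosper form: A/B · C(k+1)/C(k) with A=1, B=1, C=k**4 + 46*k**3/15 + 22*k**2/5 + 43*k/15 + 3/5.
f must satisfy (1)·f(k+1) − (1)·f(k) = k**4 + 46*k**3/15 + 22*k**2/5 + 43*k/15 + 3/5.
From deg A=0, deg B=0, deg C=4: d=5.
Solve for f: f(k) = k*(3*k**4 + 4*k**3 + 4*k**2 - 2)/15 (degree 5 ≤ 5).
So s_k = (B(k−1)f/C)·t_k = (k*(3*k**4 + 4*k**3 + 4*k**2 - 2)/(15*k**4 + 46*k**3 + 66*k**2 + 43*k + 9))·t_k = k*(3*k**4 + 4*k**3 + 4*k**2 - 2).
s_(k+1) − s_k = 15*k**4 + 46*k**3 + 66*k**2 + 43*k + 9 = t_k.
Σ_(k=1)^(6) t_k = s_(7) − s_(1) = 61383 − (9) = 61374.

Σ = 61374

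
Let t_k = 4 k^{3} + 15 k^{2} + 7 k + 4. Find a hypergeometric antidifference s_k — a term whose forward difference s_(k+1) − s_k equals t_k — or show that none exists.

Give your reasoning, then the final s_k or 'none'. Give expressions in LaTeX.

Step 1: r(k) = (4*k**3 + 27*k**2 + 49*k + 30)/(4*k**3 + 15*k**2 + 7*k + 4).
Factor: A=1; B=1; C=k**3 + 15*k**2/4 + 7*k/4 + 1.
Solve (1)·f(k+1) − (1)·f(k) = k**3 + 15*k**2/4 + 7*k/4 + 1.
Bound: deg f ≤ 4.
Solve for f: f(k) = k*(k**3 + 3*k**2 - 3*k + 3)/4 (degree 4 ≤ 4).
Then R = B(k−1)f/C = k*(k**3 + 3*k**2 - 3*k + 3)/(4*k**3 + 15*k**2 + 7*k + 4), so s_k = R(k)·t_k = k*(k**3 + 3*k**2 - 3*k + 3).
Δs = 4*k**3 + 15*k**2 + 7*k + 4, as required.

s_k = k \left(k^{3} + 3 k^{2} - 3 k + 3\right)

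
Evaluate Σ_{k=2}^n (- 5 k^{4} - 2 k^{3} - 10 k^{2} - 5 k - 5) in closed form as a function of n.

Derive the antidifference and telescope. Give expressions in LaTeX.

S(n) = - n^{5} - 3 n^{4} - 6 n^{3} - 8 n^{2} - 9 n + 27

Ratio r(k) = (5*k**4 + 22*k**3 + 46*k**2 + 51*k + 27)/(5*k**4 + 2*k**3 + 10*k**2 + 5*k + 5).
Normal form (A,B,C) = (1, 1, k**4 + 2*k**3/5 + 2*k**2 + k + 1).
Solve (1)·f(k+1) − (1)·f(k) = k**4 + 2*k**3/5 + 2*k**2 + k + 1.
From deg A=0, deg B=0, deg C=4: d=5.
Solve for f: f(k) = k*(k**4 - 2*k**3 + 4*k**2 - 2*k + 4)/5 (degree 5 ≤ 5).
R(k) = B(k−1)·f(k)/C(k) = k*(k**4 - 2*k**3 + 4*k**2 - 2*k + 4)/(5*k**4 + 2*k**3 + 10*k**2 + 5*k + 5); s_k = R·t_k = k*(-k**4 + 2*k**3 - 4*k**2 + 2*k - 4).
Check: Δs_k = -5*k**4 - 2*k**3 - 10*k**2 - 5*k - 5. ✓
Evaluate: s_(n+1) = -n**5 - 3*n**4 - 6*n**3 - 8*n**2 - 9*n - 5; subtract s_(2) = -32 ⇒ S(n) = -n**5 - 3*n**4 - 6*n**3 - 8*n**2 - 9*n + 27.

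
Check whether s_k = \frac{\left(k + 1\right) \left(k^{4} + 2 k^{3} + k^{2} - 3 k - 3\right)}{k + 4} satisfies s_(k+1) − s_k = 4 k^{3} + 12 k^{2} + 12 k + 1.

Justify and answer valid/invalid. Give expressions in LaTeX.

s_(k+1) = (k**5 + 8*k**4 + 25*k**3 + 35*k**2 + 16*k - 4)/(k + 5)
s_(k+1) − s_k = (4*k**5 + 39*k**4 + 122*k**3 + 172*k**2 + 93*k - 1)/(k**2 + 9*k + 20)
(s_(k+1) − s_k) − t_k = 3*(-3*k**4 - 26*k**3 - 59*k**2 - 52*k - 7)/(k**2 + 9*k + 20)

Invalid: residual \frac{3 \left(- 3 k^{4} - 26 k^{3} - 59 k^{2} - 52 k - 7\right)}{k^{2} + 9 k + 20} ≠ 0.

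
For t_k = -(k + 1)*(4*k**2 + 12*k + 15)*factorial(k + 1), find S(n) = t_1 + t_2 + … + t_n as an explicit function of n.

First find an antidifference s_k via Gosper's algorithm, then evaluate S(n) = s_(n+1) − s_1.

Ratio r(k) = (k + 2)**2*(12*k + 4*(k + 1)**2 + 27)/((k + 1)*(4*k**2 + 12*k + 15)).
Normal form (A,B,C) = (k + 2, 1, k**3 + 4*k**2 + 27*k/4 + 15/4).
f must satisfy (k + 2)·f(k+1) − (1)·f(k) = k**3 + 4*k**2 + 27*k/4 + 15/4.
Bound: deg f ≤ 2.
Solve for f: f(k) = (4*k**2 + 4*k - 1)/4 (degree 2 ≤ 2).
R(k) = B(k−1)·f(k)/C(k) = (4*k**2 + 4*k - 1)/((k + 1)*(4*k**2 + 12*k + 15)); s_k = R·t_k = -(4*k**2 + 4*k - 1)*factorial(k + 1).
Check: Δs_k = -(k + 1)*(4*k**2 + 12*k + 15)*factorial(k + 1). ✓
Evaluate: s_(n+1) = -(4*n**2 + 12*n + 7)*factorial(n + 2); subtract s_(1) = -14 ⇒ S(n) = -4*n**4*factorial(n) - 24*n**3*factorial(n) - 51*n**2*factorial(n) - 45*n*factorial(n) - 14*factorial(n) + 14.

S(n) = -4*n**4*factorial(n) - 24*n**3*factorial(n) - 51*n**2*factorial(n) - 45*n*factorial(n) - 14*factorial(n) + 14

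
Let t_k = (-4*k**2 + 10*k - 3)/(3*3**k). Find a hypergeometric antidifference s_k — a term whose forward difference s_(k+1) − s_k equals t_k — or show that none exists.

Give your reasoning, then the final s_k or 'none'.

t_(k+1)/t_k = (4*k**2 - 2*k - 3)/(3*(4*k**2 - 10*k + 3)).
Normal form (A,B,C) = (1/3, 1, k**2 - 5*k/2 + 3/4).
f must satisfy (1/3)·f(k+1) − (1)·f(k) = k**2 - 5*k/2 + 3/4.
Bound: deg f ≤ 2.
Solving with deg f ≤ 2: f(k) = -3*(k - 1)*(2*k - 1)/4.
Then R = B(k−1)f/C = -3*(k - 1)*(2*k - 1)/(4*k**2 - 10*k + 3), so s_k = R(k)·t_k = (2*k**2 - 3*k + 1)/3**k.
Verify: (-4*k**2 + 10*k - 3)/(3*3**k) matches t_k.

s_k = (2*k**2 - 3*k + 1)/3**k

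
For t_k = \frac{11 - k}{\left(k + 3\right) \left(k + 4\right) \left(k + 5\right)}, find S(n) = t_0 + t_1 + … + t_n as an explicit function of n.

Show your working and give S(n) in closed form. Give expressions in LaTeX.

r(k) = (k - 10)*(k + 3)/((k - 11)*(k + 6)) after simplifying.
Gosper form: A/B · C(k+1)/C(k) with A=k + 3, B=k + 6, C=k - 11.
f must satisfy (k + 3)·f(k+1) − (k + 5)·f(k) = k - 11.
Degrees (1,1,1) ⇒ d ≤ 2.
Match coefficients ⇒ f(k) = -k*(k + 10)/3.
Certificate R = B(k−1)f/C = -k*(k + 5)*(k + 10)/(3*(k - 11)) gives s_k = k*(k + 10)/(3*(k + 3)*(k + 4)).
Δs = (11 - k)/(k**3 + 12*k**2 + 47*k + 60), as required.
s_(n+1) = (n**2 + 12*n + 11)/(3*(n**2 + 9*n + 20)) and s_(0) = 0, so S(n) = (n**2 + 12*n + 11)/(3*(n**2 + 9*n + 20)).

S(n) = \frac{n^{2} + 12 n + 11}{3 \left(n^{2} + 9 n + 20\right)}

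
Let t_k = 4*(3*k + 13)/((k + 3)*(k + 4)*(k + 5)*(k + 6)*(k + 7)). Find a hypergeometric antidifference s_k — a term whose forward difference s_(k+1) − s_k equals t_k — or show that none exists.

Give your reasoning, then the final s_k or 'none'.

s_k = 2*k*(k**2 + 14*k + 63)/(45*(k**3 + 14*k**2 + 63*k + 90))

r(k) = (k + 3)*(3*k + 16)/((k + 8)*(3*k + 13)) after simplifying.
Gosper form: A/B · C(k+1)/C(k) with A=k + 3, B=k + 8, C=k + 13/3.
Set up (k + 3)·f(k+1) − (k + 7)·f(k) − (k + 13/3) = 0.
d = 4 from the (1,1,1) case.
Coefficient equations give f(k) = k*(k + 4)*(k**2 + 14*k + 63)/270.
So s_k = (B(k−1)f/C)·t_k = (k*(k + 4)*(k + 7)*(k**2 + 14*k + 63)/(90*(3*k + 13)))·t_k = 2*k*(k**2 + 14*k + 63)/(45*(k**3 + 14*k**2 + 63*k + 90)).
s_(k+1) − s_k = 4*(3*k + 13)/(k**5 + 25*k**4 + 245*k**3 + 1175*k**2 + 2754*k + 2520) = t_k.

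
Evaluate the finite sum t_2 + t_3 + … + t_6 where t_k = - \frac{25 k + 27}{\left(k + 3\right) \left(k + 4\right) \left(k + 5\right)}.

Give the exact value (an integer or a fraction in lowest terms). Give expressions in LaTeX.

Σ = -433/330

Ratio r(k) = (k + 3)*(25*k + 52)/((k + 6)*(25*k + 27)).
A = k + 3, B = k + 6, C = k + 27/25.
Key eq: (k + 3)·f(k+1) = (k + 5)·f(k) + (k + 27/25).
deg f ≤ 2 (via 1,1,1).
A polynomial solution: f(k) = k*(17*k + 19)/100.
R(k) = B(k−1)·f(k)/C(k) = k*(k + 5)*(17*k + 19)/(4*(25*k + 27)); s_k = R·t_k = k*(-17*k - 19)/(4*(k + 3)*(k + 4)).
s_(k+1) − s_k = (-25*k - 27)/(k**3 + 12*k**2 + 47*k + 60) = t_k.
Telescoping: Σ = s_(7) − s_(2) = -483/220 − (-53/60) = -433/330.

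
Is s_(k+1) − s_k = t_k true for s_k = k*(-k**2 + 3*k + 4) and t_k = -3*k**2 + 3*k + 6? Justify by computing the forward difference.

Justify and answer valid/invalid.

s_(k+1) = -k**3 + 7*k + 6
s_(k+1) − s_k = -3*k**2 + 3*k + 6
(s_(k+1) − s_k) − t_k = 0

valid; difference matches t_k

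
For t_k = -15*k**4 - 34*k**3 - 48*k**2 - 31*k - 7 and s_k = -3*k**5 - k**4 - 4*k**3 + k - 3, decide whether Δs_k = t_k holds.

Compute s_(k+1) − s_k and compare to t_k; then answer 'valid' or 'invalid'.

s_(k+1) = k - 3*(k + 1)**5 - (k + 1)**4 - 4*(k + 1)**3 - 2
s_(k+1) − s_k = -15*k**4 - 34*k**3 - 48*k**2 - 31*k - 7
(s_(k+1) − s_k) − t_k = 0

Valid: the claim telescopes to t_k.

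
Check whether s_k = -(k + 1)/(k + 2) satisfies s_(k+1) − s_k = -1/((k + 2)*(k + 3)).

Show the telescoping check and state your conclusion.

Valid — Δs_k = t_k.

s_(k+1) = (-k - 2)/(k + 3)
s_(k+1) − s_k = -1/(k**2 + 5*k + 6)
(s_(k+1) − s_k) − t_k = 0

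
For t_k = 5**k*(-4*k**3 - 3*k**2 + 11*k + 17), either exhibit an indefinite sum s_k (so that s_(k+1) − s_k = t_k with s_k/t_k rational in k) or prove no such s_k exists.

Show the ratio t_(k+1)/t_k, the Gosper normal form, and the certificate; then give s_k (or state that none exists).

Compute t_(k+1)/t_k: get 5*(4*k**3 + 15*k**2 + 7*k - 21)/(4*k**3 + 3*k**2 - 11*k - 17).
Normal form (A,B,C) = (5, 1, k**3 + 3*k**2/4 - 11*k/4 - 17/4).
Need (5)·f(k+1) − (1)·f(k) = k**3 + 3*k**2/4 - 11*k/4 - 17/4.
From deg A=0, deg B=0, deg C=3: d=3.
Match coefficients ⇒ f(k) = (k - 3)*(k**2 + 1)/4.
Certificate R = B(k−1)f/C = (k - 3)*(k**2 + 1)/(4*k**3 + 3*k**2 - 11*k - 17) gives s_k = 5**k*(-k**3 + 3*k**2 - k + 3).
Check: Δs_k = 5**k*(-4*k**3 - 3*k**2 + 11*k + 17). ✓

s_k = 5**k*(-k**3 + 3*k**2 - k + 3)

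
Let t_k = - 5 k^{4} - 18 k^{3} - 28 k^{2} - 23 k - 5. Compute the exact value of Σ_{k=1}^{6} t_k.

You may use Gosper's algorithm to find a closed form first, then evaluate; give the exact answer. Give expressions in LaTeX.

Σ = -22374

The ratio is (5*k**4 + 38*k**3 + 112*k**2 + 153*k + 79)/(5*k**4 + 18*k**3 + 28*k**2 + 23*k + 5).
A = 1, B = 1, C = k**4 + 18*k**3/5 + 28*k**2/5 + 23*k/5 + 1.
Key eq: (1)·f(k+1) = (1)·f(k) + (k**4 + 18*k**3/5 + 28*k**2/5 + 23*k/5 + 1).
From deg A=0, deg B=0, deg C=4: d=5.
Match coefficients ⇒ f(k) = k*(k**4 + 2*k**3 + 2*k**2 + 2*k - 2)/5.
Get s_k = R·t_k = k*(-k**4 - 2*k**3 - 2*k**2 - 2*k + 2) with R(k) = B(k−1)f(k)/C(k) = k*(k**4 + 2*k**3 + 2*k**2 + 2*k - 2)/(5*k**4 + 18*k**3 + 28*k**2 + 23*k + 5).
Δs = -5*k**4 - 18*k**3 - 28*k**2 - 23*k - 5, as required.
Telescoping: Σ = s_(7) − s_(1) = -22379 − (-5) = -22374.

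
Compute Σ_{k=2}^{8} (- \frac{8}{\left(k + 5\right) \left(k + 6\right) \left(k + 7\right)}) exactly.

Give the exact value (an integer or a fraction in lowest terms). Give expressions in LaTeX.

Σ = -11/210

The ratio is (k + 5)/(k + 8).
So A=k + 5 and B=k + 8, with C=1.
Solve (k + 5)·f(k+1) − (k + 7)·f(k) = 1.
Degrees (1,1,0) ⇒ d ≤ 2.
Solving with deg f ≤ 2: f(k) = k*(k + 11)/60.
R(k) = B(k−1)·f(k)/C(k) = k*(k + 7)*(k + 11)/60; s_k = R·t_k = 2*k*(-k - 11)/(15*(k + 5)*(k + 6)).
Check: Δs_k = -8/(k**3 + 18*k**2 + 107*k + 210). ✓
Telescoping: Σ = s_(9) − s_(2) = -4/35 − (-13/210) = -11/210.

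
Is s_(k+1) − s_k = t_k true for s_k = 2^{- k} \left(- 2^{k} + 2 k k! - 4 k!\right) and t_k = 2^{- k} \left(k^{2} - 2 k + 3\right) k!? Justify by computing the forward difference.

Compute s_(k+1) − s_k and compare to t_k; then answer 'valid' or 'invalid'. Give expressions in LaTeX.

s_(k+1) = (-2**k + k**2*factorial(k) - factorial(k))/2**k
s_(k+1) − s_k = (k**2 - 2*k + 3)*factorial(k)/2**k
(s_(k+1) − s_k) − t_k = 0

Valid — Δs_k = t_k.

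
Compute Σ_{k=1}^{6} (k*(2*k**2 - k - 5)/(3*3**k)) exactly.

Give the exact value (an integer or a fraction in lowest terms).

Compute t_(k+1)/t_k: get (k + 1)*(k - 2*(k + 1)**2 + 6)/(3*k*(-2*k**2 + k + 5)).
Normal form (A,B,C) = (1/3, 1, k**3 - k**2/2 - 5*k/2).
Set up (1/3)·f(k+1) − (1)·f(k) − (k**3 - k**2/2 - 5*k/2) = 0.
From deg A=0, deg B=0, deg C=3: d=3.
Solving with deg f ≤ 3: f(k) = -3*(k**3 + k**2 + 1)/2.
R(k) = B(k−1)·f(k)/C(k) = -3*(k**3 + k**2 + 1)/(k*(2*k**2 - k - 5)); s_k = R·t_k = -(k**3 + k**2 + 1)/3**k.
Δs = k*(2*k**2 - k - 5)/(3*3**k), as required.
Σ_(k=1)^(6) t_k = s_(7) − s_(1) = -131/729 − (-1) = 598/729.

Σ = 598/729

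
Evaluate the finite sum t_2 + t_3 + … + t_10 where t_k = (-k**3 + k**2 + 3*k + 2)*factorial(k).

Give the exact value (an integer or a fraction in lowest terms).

Ratio r(k) = (k**4 + 3*k**3 - 7*k - 5)/(k**3 - k**2 - 3*k - 2).
So A=k + 1 and B=1, with C=k**3 - k**2 - 3*k - 2.
f must satisfy (k + 1)·f(k+1) − (1)·f(k) = k**3 - k**2 - 3*k - 2.
Degrees (1,0,3) ⇒ d ≤ 2.
Solving with deg f ≤ 2: f(k) = k**2 - 3*k - 3.
Then R = B(k−1)f/C = (k**2 - 3*k - 3)/(k**3 - k**2 - 3*k - 2), so s_k = R(k)·t_k = (-k**2 + 3*k + 3)*factorial(k).
Verify: (-k**3 + k**2 + 3*k + 2)*factorial(k) matches t_k.
Sum = s_(11) − s_(2); s_(11) = -3392928000, s_(2) = 10 ⇒ -3392928010.

Σ = -3392928010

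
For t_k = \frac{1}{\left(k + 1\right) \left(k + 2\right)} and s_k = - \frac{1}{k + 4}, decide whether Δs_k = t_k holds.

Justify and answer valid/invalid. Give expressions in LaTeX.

s_(k+1) = -1/(k + 5)
s_(k+1) − s_k = 1/((k + 4)*(k + 5))
(s_(k+1) − s_k) − t_k = 6*(-k - 3)/(k**4 + 12*k**3 + 49*k**2 + 78*k + 40)

Invalid: residual \frac{6 \left(- k - 3\right)}{k^{4} + 12 k^{3} + 49 k^{2} + 78 k + 40} ≠ 0.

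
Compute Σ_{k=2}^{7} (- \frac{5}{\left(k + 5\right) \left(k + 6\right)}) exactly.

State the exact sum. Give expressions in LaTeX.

Σ = -30/91

r(k) = (k + 5)/(k + 7) after simplifying.
A = k + 5, B = k + 7, C = 1.
f must satisfy (k + 5)·f(k+1) − (k + 6)·f(k) = 1.
From deg A=1, deg B=1, deg C=0: d=1.
Coefficient equations give f(k) = k/5.
R(k) = B(k−1)·f(k)/C(k) = k*(k + 6)/5; s_k = R·t_k = -k/(k + 5).
s_(k+1) − s_k = -5/(k**2 + 11*k + 30) = t_k.
Telescoping: Σ = s_(8) − s_(2) = -8/13 − (-2/7) = -30/91.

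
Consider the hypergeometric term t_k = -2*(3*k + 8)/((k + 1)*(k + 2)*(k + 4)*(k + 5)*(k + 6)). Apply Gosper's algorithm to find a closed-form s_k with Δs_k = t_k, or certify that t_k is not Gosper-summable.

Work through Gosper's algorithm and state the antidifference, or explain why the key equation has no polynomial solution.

Compute t_(k+1)/t_k: get (k + 1)*(k + 4)*(3*k + 11)/((k + 3)*(k + 7)*(3*k + 8)).
Take A(k)=k + 1, B(k)=k + 7, C(k)=k**2 + 17*k/3 + 8.
Key eq: (k + 1)·f(k+1) = (k + 6)·f(k) + (k**2 + 17*k/3 + 8).
From deg A=1, deg B=1, deg C=2: d=5.
A polynomial solution: f(k) = k*(k + 2)*(k + 3)*(k**2 + 10*k + 29)/60.
So s_k = (B(k−1)f/C)·t_k = (k*(k + 2)*(k + 6)*(k**2 + 10*k + 29)/(20*(3*k + 8)))·t_k = k*(-k**2 - 10*k - 29)/(10*(k**3 + 10*k**2 + 29*k + 20)).
s_(k+1) − s_k = 2*(-3*k - 8)/(k**5 + 18*k**4 + 121*k**3 + 372*k**2 + 508*k + 240) = t_k.

s_k = k*(-k**2 - 10*k - 29)/(10*(k**3 + 10*k**2 + 29*k + 20))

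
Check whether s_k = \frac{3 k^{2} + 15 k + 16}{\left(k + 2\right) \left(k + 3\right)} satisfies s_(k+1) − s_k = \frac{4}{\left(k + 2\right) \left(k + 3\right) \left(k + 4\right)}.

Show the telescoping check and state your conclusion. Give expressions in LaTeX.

Valid — Δs_k = t_k.

s_(k+1) = (15*k + 3*(k + 1)**2 + 31)/((k + 3)*(k + 4))
s_(k+1) − s_k = 4/(k**3 + 9*k**2 + 26*k + 24)
(s_(k+1) − s_k) − t_k = 0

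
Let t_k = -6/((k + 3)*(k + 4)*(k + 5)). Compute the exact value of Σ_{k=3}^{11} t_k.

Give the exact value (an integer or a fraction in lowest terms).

Σ = -33/560

t_(k+1)/t_k = (k + 3)/(k + 6).
A = k + 3, B = k + 6, C = 1.
Set up (k + 3)·f(k+1) − (k + 5)·f(k) − (1) = 0.
deg f ≤ 2 (via 1,1,0).
Coefficient equations give f(k) = k*(k + 7)/24.
R(k) = B(k−1)·f(k)/C(k) = k*(k + 5)*(k + 7)/24; s_k = R·t_k = k*(-k - 7)/(4*(k + 3)*(k + 4)).
Check: Δs_k = -6/(k**3 + 12*k**2 + 47*k + 60). ✓
Telescoping: Σ = s_(12) − s_(3) = -19/80 − (-5/28) = -33/560.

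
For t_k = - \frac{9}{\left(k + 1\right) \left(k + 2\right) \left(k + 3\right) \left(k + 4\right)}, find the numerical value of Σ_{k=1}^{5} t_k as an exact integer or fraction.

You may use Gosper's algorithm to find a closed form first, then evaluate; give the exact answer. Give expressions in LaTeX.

Ratio r(k) = (k + 1)/(k + 5).
Gosper form: A/B · C(k+1)/C(k) with A=k + 1, B=k + 5, C=1.
Solve (k + 1)·f(k+1) − (k + 4)·f(k) = 1.
d = 3 from the (1,1,0) case.
Match coefficients ⇒ f(k) = k*(k**2 + 6*k + 11)/18.
Certificate R = B(k−1)f/C = k*(k + 4)*(k**2 + 6*k + 11)/18 gives s_k = k*(-k**2 - 6*k - 11)/(2*(k + 1)*(k + 2)*(k + 3)).
Δs = -9/(k**4 + 10*k**3 + 35*k**2 + 50*k + 24), as required.
Σ_(k=1)^(5) t_k = s_(6) − s_(1) = -83/168 − (-3/8) = -5/42.

Σ = -5/42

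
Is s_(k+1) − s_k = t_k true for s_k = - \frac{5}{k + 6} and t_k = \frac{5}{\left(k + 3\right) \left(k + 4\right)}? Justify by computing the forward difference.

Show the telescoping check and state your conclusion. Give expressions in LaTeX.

Invalid: residual \frac{30 \left(- k - 5\right)}{k^{4} + 20 k^{3} + 145 k^{2} + 450 k + 504} ≠ 0.

s_(k+1) = -5/(k + 7)
s_(k+1) − s_k = 5/((k + 6)*(k + 7))
(s_(k+1) − s_k) − t_k = 30*(-k - 5)/(k**4 + 20*k**3 + 145*k**2 + 450*k + 504)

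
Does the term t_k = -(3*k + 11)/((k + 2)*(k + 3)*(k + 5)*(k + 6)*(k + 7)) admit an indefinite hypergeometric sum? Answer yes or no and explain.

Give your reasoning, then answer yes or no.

Compute t_(k+1)/t_k: get (k + 2)*(k + 5)*(3*k + 14)/((k + 4)*(k + 8)*(3*k + 11)).
Factor: A=k + 2; B=k + 8; C=k**2 + 23*k/3 + 44/3.
f must satisfy (k + 2)·f(k+1) − (k + 7)·f(k) = k**2 + 23*k/3 + 44/3.
deg f ≤ 5 (via 1,1,2).
Match coefficients ⇒ f(k) = k*(k + 3)*(k + 4)*(k**2 + 13*k + 52)/180.
Get s_k = R·t_k = k*(-k**2 - 13*k - 52)/(60*(k**3 + 13*k**2 + 52*k + 60)) with R(k) = B(k−1)f(k)/C(k) = k*(k + 3)*(k + 7)*(k**2 + 13*k + 52)/(60*(3*k + 11)).
Check: Δs_k = (-3*k - 11)/(k**5 + 23*k**4 + 203*k**3 + 853*k**2 + 1692*k + 1260). ✓

Yes. s_k = k*(-k**2 - 13*k - 52)/(60*(k**3 + 13*k**2 + 52*k + 60)).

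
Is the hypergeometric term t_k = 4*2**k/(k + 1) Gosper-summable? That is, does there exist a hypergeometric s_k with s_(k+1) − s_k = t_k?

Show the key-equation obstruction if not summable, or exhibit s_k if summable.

No — negative degree bound, so no certificate f.

The ratio is 2*(k + 1)/(k + 2).
Factor: A=2*k + 2; B=k + 2; C=1.
f must satisfy (2*k + 2)·f(k+1) − (k + 1)·f(k) = 1.
From deg A=1, deg B=1, deg C=0: d=-1.
Bound -1 < 0, so the key equation has no polynomial solution.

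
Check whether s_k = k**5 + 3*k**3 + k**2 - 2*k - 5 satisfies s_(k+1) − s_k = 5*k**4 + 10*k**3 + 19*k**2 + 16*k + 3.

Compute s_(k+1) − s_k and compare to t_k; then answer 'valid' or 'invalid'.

s_(k+1) = -2*k + (k + 1)**5 + 3*(k + 1)**3 + (k + 1)**2 - 7
s_(k+1) − s_k = 5*k**4 + 10*k**3 + 19*k**2 + 16*k + 3
(s_(k+1) − s_k) − t_k = 0

valid (s_(k+1) − s_k reduces to t_k)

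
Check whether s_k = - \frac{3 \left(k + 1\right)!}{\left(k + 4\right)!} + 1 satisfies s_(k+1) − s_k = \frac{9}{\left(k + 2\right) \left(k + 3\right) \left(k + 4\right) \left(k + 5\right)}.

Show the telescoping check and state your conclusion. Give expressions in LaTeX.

Valid — Δs_k = t_k.

s_(k+1) = -3*factorial(k + 2)/factorial(k + 5) + 1
s_(k+1) − s_k = 9/((k + 2)*(k + 3)*(k + 4)*(k + 5))
(s_(k+1) − s_k) − t_k = 0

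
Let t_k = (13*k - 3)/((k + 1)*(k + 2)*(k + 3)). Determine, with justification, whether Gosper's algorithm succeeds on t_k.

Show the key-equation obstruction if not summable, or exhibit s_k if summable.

Yes. s_k = k*(5*k - 11)/(2*(k + 1)*(k + 2)).

The ratio is (k + 1)*(13*k + 10)/((k + 4)*(13*k - 3)).
A = k + 1, B = k + 4, C = k - 3/13.
Solve (k + 1)·f(k+1) − (k + 3)·f(k) = k - 3/13.
Bound: deg f ≤ 2.
Solving with deg f ≤ 2: f(k) = k*(5*k - 11)/26.
Then R = B(k−1)f/C = k*(k + 3)*(5*k - 11)/(2*(13*k - 3)), so s_k = R(k)·t_k = k*(5*k - 11)/(2*(k + 1)*(k + 2)).
s_(k+1) − s_k = (13*k - 3)/(k**3 + 6*k**2 + 11*k + 6) = t_k.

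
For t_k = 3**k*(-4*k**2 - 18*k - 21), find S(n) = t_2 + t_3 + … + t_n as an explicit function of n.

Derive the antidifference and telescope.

S(n) = -6*3**n*n**2 - 21*3**n*n - 24*3**n + 153

Compute t_(k+1)/t_k: get 3*(4*k**2 + 26*k + 43)/(4*k**2 + 18*k + 21).
Gosper form: A/B · C(k+1)/C(k) with A=3, B=1, C=k**2 + 9*k/2 + 21/4.
Need (3)·f(k+1) − (1)·f(k) = k**2 + 9*k/2 + 21/4.
deg f ≤ 2 (via 0,0,2).
Match coefficients ⇒ f(k) = (2*k**2 + 3*k + 3)/4.
Then R = B(k−1)f/C = (2*k**2 + 3*k + 3)/(4*k**2 + 18*k + 21), so s_k = R(k)·t_k = 3**k*(-2*k**2 - 3*k - 3).
s_(k+1) − s_k = 3**k*(-4*k**2 - 18*k - 21) = t_k.
Evaluate: s_(n+1) = 3**(n + 1)*(-2*n**2 - 7*n - 8); subtract s_(2) = -153 ⇒ S(n) = -6*3**n*n**2 - 21*3**n*n - 24*3**n + 153.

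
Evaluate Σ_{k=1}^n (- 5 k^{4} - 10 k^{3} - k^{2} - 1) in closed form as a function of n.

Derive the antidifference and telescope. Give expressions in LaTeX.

S(n) = n \left(- n^{4} - 5 n^{3} - 7 n^{2} - 3 n - 1\right)

t_(k+1)/t_k = (5*(k + 1)**4 + 10*(k + 1)**3 + (k + 1)**2 + 1)/(5*k**4 + 10*k**3 + k**2 + 1).
A = 1, B = 1, C = k**4 + 2*k**3 + k**2/5 + 1/5.
Key eq: (1)·f(k+1) = (1)·f(k) + (k**4 + 2*k**3 + k**2/5 + 1/5).
deg f ≤ 5 (via 0,0,4).
Match coefficients ⇒ f(k) = k*(k**4 - 3*k**2 + 2*k + 1)/5.
Get s_k = R·t_k = k*(-k**4 + 3*k**2 - 2*k - 1) with R(k) = B(k−1)f(k)/C(k) = k*(k**4 - 3*k**2 + 2*k + 1)/(5*k**4 + 10*k**3 + k**2 + 1).
s_(k+1) − s_k = -5*k**4 - 10*k**3 - k**2 - 1 = t_k.
Evaluate: s_(n+1) = -n**5 - 5*n**4 - 7*n**3 - 3*n**2 - n - 1; subtract s_(1) = -1 ⇒ S(n) = n*(-n**4 - 5*n**3 - 7*n**2 - 3*n - 1).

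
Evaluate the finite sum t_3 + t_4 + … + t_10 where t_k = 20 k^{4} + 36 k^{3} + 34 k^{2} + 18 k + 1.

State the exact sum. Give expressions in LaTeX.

The ratio is (20*k**4 + 116*k**3 + 262*k**2 + 274*k + 109)/(20*k**4 + 36*k**3 + 34*k**2 + 18*k + 1).
Gosper form: A/B · C(k+1)/C(k) with A=1, B=1, C=k**4 + 9*k**3/5 + 17*k**2/10 + 9*k/10 + 1/20.
f must satisfy (1)·f(k+1) − (1)·f(k) = k**4 + 9*k**3/5 + 17*k**2/10 + 9*k/10 + 1/20.
From deg A=0, deg B=0, deg C=4: d=5.
Solve for f: f(k) = k*(4*k**4 - k**3 + k - 3)/20 (degree 5 ≤ 5).
Get s_k = R·t_k = k*(4*k**4 - k**3 + k - 3) with R(k) = B(k−1)f(k)/C(k) = k*(4*k**4 - k**3 + k - 3)/(20*k**4 + 36*k**3 + 34*k**2 + 18*k + 1).
Check: Δs_k = 20*k**4 + 36*k**3 + 34*k**2 + 18*k + 1. ✓
Sum = s_(11) − s_(3); s_(11) = 629651, s_(3) = 891 ⇒ 628760.

Σ = 628760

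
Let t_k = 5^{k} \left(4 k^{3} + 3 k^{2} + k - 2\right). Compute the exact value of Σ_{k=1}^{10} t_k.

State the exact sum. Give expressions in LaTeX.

Σ = 49267578130

Compute t_(k+1)/t_k: get 5*(4*k**3 + 15*k**2 + 19*k + 6)/(4*k**3 + 3*k**2 + k - 2).
Take A(k)=5, B(k)=1, C(k)=k**3 + 3*k**2/4 + k/4 - 1/2.
Solve (5)·f(k+1) − (1)·f(k) = k**3 + 3*k**2/4 + k/4 - 1/2.
Bound: deg f ≤ 3.
A polynomial solution: f(k) = (k**3 - 3*k**2 + 4*k - 3)/4.
Get s_k = R·t_k = 5**k*(k**3 - 3*k**2 + 4*k - 3) with R(k) = B(k−1)f(k)/C(k) = (k**3 - 3*k**2 + 4*k - 3)/(4*k**3 + 3*k**2 + k - 2).
s_(k+1) − s_k = 5**k*(4*k**3 + 3*k**2 + k - 2) = t_k.
Sum = s_(11) − s_(1); s_(11) = 49267578125, s_(1) = -5 ⇒ 49267578130.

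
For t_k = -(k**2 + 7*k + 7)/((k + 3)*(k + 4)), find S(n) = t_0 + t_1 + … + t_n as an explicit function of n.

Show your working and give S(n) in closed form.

t_(k+1)/t_k = (k + 3)*(7*k + (k + 1)**2 + 14)/((k + 5)*(k**2 + 7*k + 7)).
Normal form (A,B,C) = (k + 3, k + 5, k**2 + 7*k + 7).
f must satisfy (k + 3)·f(k+1) − (k + 4)·f(k) = k**2 + 7*k + 7.
Degrees (1,1,2) ⇒ d ≤ 2.
Solve for f: f(k) = k*(3*k + 4)/3 (degree 2 ≤ 2).
Certificate R = B(k−1)f/C = k*(k + 4)*(3*k + 4)/(3*(k**2 + 7*k + 7)) gives s_k = k*(-3*k - 4)/(3*(k + 3)).
Check: Δs_k = (-k**2 - 7*k - 7)/(k**2 + 7*k + 12). ✓
Telescope: S(n) = s_(n+1) − s_(0) = (-3*n**2 - 10*n - 7)/(3*(n + 4)) − (0) = (-3*n**2 - 10*n - 7)/(3*(n + 4)).

S(n) = (-3*n**2 - 10*n - 7)/(3*(n + 4))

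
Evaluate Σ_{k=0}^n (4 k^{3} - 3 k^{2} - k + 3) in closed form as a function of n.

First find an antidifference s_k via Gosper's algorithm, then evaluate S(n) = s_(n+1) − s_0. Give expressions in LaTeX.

S(n) = n^{4} + n^{3} - n^{2} + 2 n + 3

t_(k+1)/t_k = (4*k**3 + 9*k**2 + 5*k + 3)/(4*k**3 - 3*k**2 - k + 3).
A = 1, B = 1, C = k**3 - 3*k**2/4 - k/4 + 3/4.
Set up (1)·f(k+1) − (1)·f(k) − (k**3 - 3*k**2/4 - k/4 + 3/4) = 0.
Bound: deg f ≤ 4.
A polynomial solution: f(k) = k*(k**3 - 3*k**2 + 2*k + 3)/4.
Get s_k = R·t_k = k*(k**3 - 3*k**2 + 2*k + 3) with R(k) = B(k−1)f(k)/C(k) = k*(k**3 - 3*k**2 + 2*k + 3)/(4*k**3 - 3*k**2 - k + 3).
s_(k+1) − s_k = 4*k**3 - 3*k**2 - k + 3 = t_k.
Σ_(k=0)^n t_k = s_(n+1) − s_(0) = (n**4 + n**3 - n**2 + 2*n + 3) − (0), i.e. n**4 + n**3 - n**2 + 2*n + 3.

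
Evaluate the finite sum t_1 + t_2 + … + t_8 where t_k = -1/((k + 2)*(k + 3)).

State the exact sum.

Σ = -8/33

t_(k+1)/t_k = (k + 2)/(k + 4).
Normal form (A,B,C) = (k + 2, k + 4, 1).
Set up (k + 2)·f(k+1) − (k + 3)·f(k) − (1) = 0.
deg f ≤ 1 (via 1,1,0).
Coefficient equations give f(k) = k/2.
R(k) = B(k−1)·f(k)/C(k) = k*(k + 3)/2; s_k = R·t_k = -k/(2*k + 4).
s_(k+1) − s_k = -1/(k**2 + 5*k + 6) = t_k.
Σ_(k=1)^(8) t_k = s_(9) − s_(1) = -9/22 − (-1/6) = -8/33.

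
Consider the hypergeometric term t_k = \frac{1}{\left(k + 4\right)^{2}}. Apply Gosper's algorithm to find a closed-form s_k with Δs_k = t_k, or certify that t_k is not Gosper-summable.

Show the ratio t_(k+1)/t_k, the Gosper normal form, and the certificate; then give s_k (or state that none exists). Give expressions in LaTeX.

Step 1: r(k) = (k + 4)**2/(k + 5)**2.
Factor: A=k**2 + 8*k + 16; B=k**2 + 10*k + 25; C=1.
Solve (k**2 + 8*k + 16)·f(k+1) − (k**2 + 8*k + 16)·f(k) = 1.
Bound: deg f ≤ 0.
Generic f = c0 gives residual -1; -1 = 0 cannot hold, so t_k is not Gosper-summable.

no hypergeometric antidifference exists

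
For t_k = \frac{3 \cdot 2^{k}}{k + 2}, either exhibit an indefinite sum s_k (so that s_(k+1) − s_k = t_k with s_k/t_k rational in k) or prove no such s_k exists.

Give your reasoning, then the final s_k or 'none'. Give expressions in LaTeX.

The ratio is 2*(k + 2)/(k + 3).
Normal form (A,B,C) = (2*k + 4, k + 3, 1).
Set up (2*k + 4)·f(k+1) − (k + 2)·f(k) − (1) = 0.
Degrees (1,1,0) ⇒ d ≤ -1.
deg f ≤ -1 is impossible — no certificate.

none (Gosper's algorithm certifies no s_k)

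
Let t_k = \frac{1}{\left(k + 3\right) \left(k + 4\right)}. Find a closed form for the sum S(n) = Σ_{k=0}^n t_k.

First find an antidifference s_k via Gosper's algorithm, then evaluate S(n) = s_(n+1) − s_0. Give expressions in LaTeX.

S(n) = \frac{n + 1}{3 \left(n + 4\right)}

Step 1: r(k) = (k + 3)/(k + 5).
So A=k + 3 and B=k + 5, with C=1.
Solve (k + 3)·f(k+1) − (k + 4)·f(k) = 1.
d = 1 from the (1,1,0) case.
A polynomial solution: f(k) = k/3.
Then R = B(k−1)f/C = k*(k + 4)/3, so s_k = R(k)·t_k = k/(3*(k + 3)).
Verify: 1/(k**2 + 7*k + 12) matches t_k.
s_(n+1) = (n + 1)/(3*(n + 4)) and s_(0) = 0, so S(n) = (n + 1)/(3*(n + 4)).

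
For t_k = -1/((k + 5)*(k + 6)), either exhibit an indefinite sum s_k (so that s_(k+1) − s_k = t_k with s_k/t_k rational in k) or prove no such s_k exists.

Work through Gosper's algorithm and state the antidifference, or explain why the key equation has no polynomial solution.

t_(k+1)/t_k = (k + 5)/(k + 7).
Factor: A=k + 5; B=k + 7; C=1.
f must satisfy (k + 5)·f(k+1) − (k + 6)·f(k) = 1.
deg f ≤ 1 (via 1,1,0).
Match coefficients ⇒ f(k) = k/5.
Then R = B(k−1)f/C = k*(k + 6)/5, so s_k = R(k)·t_k = -k/(5*k + 25).
Verify: -1/(k**2 + 11*k + 30) matches t_k.

s_k = -k/(5*k + 25)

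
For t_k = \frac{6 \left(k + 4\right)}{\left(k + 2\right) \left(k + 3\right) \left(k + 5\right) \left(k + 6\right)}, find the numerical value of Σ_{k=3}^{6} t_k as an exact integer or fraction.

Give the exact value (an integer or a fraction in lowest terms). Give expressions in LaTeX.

Ratio r(k) = (k + 2)*(k + 5)**2/((k + 4)**2*(k + 7)).
Normal form (A,B,C) = (k + 2, k + 7, k**2 + 8*k + 16).
Set up (k + 2)·f(k+1) − (k + 6)·f(k) − (k**2 + 8*k + 16) = 0.
Bound: deg f ≤ 4.
Coefficient equations give f(k) = k*(k + 3)*(k + 4)*(k + 7)/20.
Then R = B(k−1)f/C = k*(k + 3)*(k + 6)*(k + 7)/(20*(k + 4)), so s_k = R(k)·t_k = 3*k*(k + 7)/(10*(k**2 + 7*k + 10)).
Δs = 6*(k + 4)/(k**4 + 16*k**3 + 91*k**2 + 216*k + 180), as required.
Telescoping: Σ = s_(7) − s_(3) = 49/180 − (9/40) = 17/360.

Σ = 17/360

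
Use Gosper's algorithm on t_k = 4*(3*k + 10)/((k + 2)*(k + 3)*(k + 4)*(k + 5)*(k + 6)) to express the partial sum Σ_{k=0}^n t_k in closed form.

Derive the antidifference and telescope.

t_(k+1)/t_k = (k + 2)*(3*k + 13)/((k + 7)*(3*k + 10)).
Take A(k)=k + 2, B(k)=k + 7, C(k)=k + 10/3.
Key eq: (k + 2)·f(k+1) = (k + 6)·f(k) + (k + 10/3).
Degrees (1,1,1) ⇒ d ≤ 4.
Solve for f: f(k) = k*(k + 3)*(k**2 + 11*k + 38)/120 (degree 4 ≤ 4).
So s_k = (B(k−1)f/C)·t_k = (k*(k + 3)*(k + 6)*(k**2 + 11*k + 38)/(40*(3*k + 10)))·t_k = k*(k**2 + 11*k + 38)/(10*(k**3 + 11*k**2 + 38*k + 40)).
s_(k+1) − s_k = 4*(3*k + 10)/(k**5 + 20*k**4 + 155*k**3 + 580*k**2 + 1044*k + 720) = t_k.
s_(n+1) = (n**3 + 14*n**2 + 63*n + 50)/(10*(n**3 + 14*n**2 + 63*n + 90)) and s_(0) = 0, so S(n) = (n**3 + 14*n**2 + 63*n + 50)/(10*(n**3 + 14*n**2 + 63*n + 90)).

S(n) = (n**3 + 14*n**2 + 63*n + 50)/(10*(n**3 + 14*n**2 + 63*n + 90))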